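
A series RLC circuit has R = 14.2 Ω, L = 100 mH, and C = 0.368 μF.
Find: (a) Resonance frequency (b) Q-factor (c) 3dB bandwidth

Step 1 — Resonance: ω₀ = 1/√(LC) = 1/√(0.1·3.68e-07) = 5213 rad/s.
Step 2 — f₀ = ω₀/(2π) = 829.7 Hz.
Step 3 — Series Q: Q = ω₀L/R = 5213·0.1/14.2 = 36.71.
Step 4 — Bandwidth: Δω = ω₀/Q = 142 rad/s; BW = Δω/(2π) = 22.6 Hz.

(a) f₀ = 829.7 Hz  (b) Q = 36.71  (c) BW = 22.6 Hz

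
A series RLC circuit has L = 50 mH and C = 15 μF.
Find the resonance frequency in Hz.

Step 1 — Resonance condition Im(Z)=0 gives ω₀ = 1/√(LC).
Step 2 — ω₀ = 1/√(0.05·1.5e-05) = 1155 rad/s.
Step 3 — f₀ = ω₀/(2π) = 183.8 Hz.

f₀ = 183.8 Hz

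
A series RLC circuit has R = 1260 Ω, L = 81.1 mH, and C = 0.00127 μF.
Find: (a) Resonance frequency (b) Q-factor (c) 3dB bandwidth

Step 1 — Resonance condition Im(Z)=0 gives ω₀ = 1/√(LC).
Step 2 — ω₀ = 1/√(0.0811·1.27e-09) = 9.853e+04 rad/s.
Step 3 — f₀ = ω₀/(2π) = 1.568e+04 Hz.
Step 4 — Series Q: Q = ω₀L/R = 9.853e+04·0.0811/1260 = 6.342.
Step 5 — 3dB bandwidth: Δω = ω₀/Q = 1.554e+04 rad/s; BW = Δω/(2π) = 2473 Hz.

(a) f₀ = 1.568e+04 Hz  (b) Q = 6.342  (c) BW = 2473 Hz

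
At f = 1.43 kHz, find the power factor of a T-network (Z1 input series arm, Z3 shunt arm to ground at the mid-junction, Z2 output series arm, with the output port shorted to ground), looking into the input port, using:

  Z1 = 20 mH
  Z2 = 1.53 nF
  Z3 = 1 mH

Step 1 — Angular frequency: ω = 2π·f = 2π·1430 = 8985 rad/s.
Step 2 — Component impedances:
  Z1: Z = jωL = j·8985·0.02 = 0 + j179.7 Ω
  Z2: Z = 1/(jωC) = -j/(ω·C) = 0 - j7.274e+04 Ω
  Z3: Z = jωL = j·8985·0.001 = 0 + j8.985 Ω
Step 3 — With the output port shorted to ground, the output series arm Z2 runs from the junction to ground; the shunt arm Z3 also runs from the junction to ground. They appear in parallel: Z3 || Z2 = 0 + j8.986 Ω.
Step 4 — Series with input arm Z1: Z_in = Z1 + (Z3 || Z2) = 0 + j188.7 Ω = 188.7∠90.0° Ω.
Step 5 — Power factor: PF = cos(φ) = Re(Z)/|Z| = 0/188.7 = 0.
Step 6 — Type: Im(Z) = 188.7 ⇒ lagging (phase φ = 90.0°).

PF = 0 (lagging, φ = 90.0°)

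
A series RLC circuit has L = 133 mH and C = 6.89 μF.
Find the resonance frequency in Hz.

Step 1 — Resonance condition Im(Z)=0 gives ω₀ = 1/√(LC).
Step 2 — ω₀ = 1/√(0.133·6.89e-06) = 1045 rad/s.
Step 3 — f₀ = ω₀/(2π) = 166.3 Hz.

f₀ = 166.3 Hz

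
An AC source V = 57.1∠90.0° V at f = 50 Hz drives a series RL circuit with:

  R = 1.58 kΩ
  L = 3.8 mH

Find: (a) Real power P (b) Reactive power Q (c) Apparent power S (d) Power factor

Step 1 — Angular frequency: ω = 2π·f = 2π·50 = 314.2 rad/s.
Step 2 — Component impedances:
  R: Z = R = 1580 Ω
  L: Z = jωL = j·314.2·0.0038 = 0 + j1.194 Ω
Step 3 — Series combination: Z_total = R + L = 1580 + j1.194 Ω = 1580∠0.0° Ω.
Step 4 — Source phasor: V = 57.1∠90.0° V = 0 + j57.1 V.
Step 5 — Current: I = V / Z = 2.731e-05 + j0.03614 A = 0.03614∠90.0° A.
Step 6 — Complex power: S = V·I* = 2.064 + j0.001559 VA.
Step 7 — Real power: P = Re(S) = 2.064 W.
Step 8 — Reactive power: Q = Im(S) = 0.001559 VAR.
Step 9 — Apparent power: |S| = 2.064 VA.
Step 10 — Power factor: PF = P/|S| = 1 (lagging).

(a) P = 2.064 W  (b) Q = 0.001559 VAR  (c) S = 2.064 VA  (d) PF = 1 (lagging)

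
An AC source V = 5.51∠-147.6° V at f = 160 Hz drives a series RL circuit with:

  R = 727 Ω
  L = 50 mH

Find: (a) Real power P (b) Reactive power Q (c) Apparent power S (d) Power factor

Step 1 — Angular frequency: ω = 2π·f = 2π·160 = 1005 rad/s.
Step 2 — Component impedances:
  R: Z = R = 727 Ω
  L: Z = jωL = j·1005·0.05 = 0 + j50.27 Ω
Step 3 — Series combination: Z_total = R + L = 727 + j50.27 Ω = 728.7∠4.0° Ω.
Step 4 — Source phasor: V = 5.51∠-147.6° V = -4.652 - j2.952 V.
Step 5 — Current: I = V / Z = -0.006648 - j0.003601 A = 0.007561∠-151.6° A.
Step 6 — Complex power: S = V·I* = 0.04156 + j0.002874 VA.
Step 7 — Real power: P = Re(S) = 0.04156 W.
Step 8 — Reactive power: Q = Im(S) = 0.002874 VAR.
Step 9 — Apparent power: |S| = 0.04166 VA.
Step 10 — Power factor: PF = P/|S| = 0.9976 (lagging).

(a) P = 0.04156 W  (b) Q = 0.002874 VAR  (c) S = 0.04166 VA  (d) PF = 0.9976 (lagging)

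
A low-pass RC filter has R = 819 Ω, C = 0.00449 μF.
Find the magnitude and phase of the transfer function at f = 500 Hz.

Step 1 — Angular frequency: ω = 2π·500 = 3142 rad/s.
Step 2 — Transfer function: H(jω) = 1/(1 + jωRC).
Step 3 — Denominator: 1 + jωRC = 1 + j·3142·819·4.49e-09 = 1 + j0.01155.
Step 4 — H = 0.9999 - j0.01155.
Step 5 — Magnitude: |H| = 0.9999 (-0.0 dB); phase: φ = -0.7°.

|H| = 0.9999 (-0.0 dB), φ = -0.7°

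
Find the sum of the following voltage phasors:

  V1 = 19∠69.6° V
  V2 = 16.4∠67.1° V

Step 1 — Convert each phasor to rectangular form:
  V1 = 19·(cos(69.6°) + j·sin(69.6°)) = 6.623 + j17.81 V
  V2 = 16.4·(cos(67.1°) + j·sin(67.1°)) = 6.382 + j15.11 V
Step 2 — Sum components: V_total = 13 + j32.92 V.
Step 3 — Convert to polar: |V_total| = 35.39 V, ∠V_total = 68.4°.

V_total = 35.39∠68.4° V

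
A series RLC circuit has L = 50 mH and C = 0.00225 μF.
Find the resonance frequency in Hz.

Step 1 — Resonance condition Im(Z)=0 gives ω₀ = 1/√(LC).
Step 2 — ω₀ = 1/√(0.05·2.25e-09) = 9.428e+04 rad/s.
Step 3 — f₀ = ω₀/(2π) = 1.501e+04 Hz.

f₀ = 1.501e+04 Hz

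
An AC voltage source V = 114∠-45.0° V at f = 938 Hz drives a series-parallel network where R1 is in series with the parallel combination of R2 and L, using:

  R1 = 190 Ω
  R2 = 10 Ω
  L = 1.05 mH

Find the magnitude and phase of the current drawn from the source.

Step 1 — Angular frequency: ω = 2π·f = 2π·938 = 5894 rad/s.
Step 2 — Component impedances:
  R1: Z = R = 190 Ω
  R2: Z = R = 10 Ω
  L: Z = jωL = j·5894·0.00105 = 0 + j6.188 Ω
Step 3 — Parallel branch: R2 || L = 1/(1/R2 + 1/L) = 2.769 + j4.475 Ω.
Step 4 — Series with R1: Z_total = R1 + (R2 || L) = 192.8 + j4.475 Ω = 192.8∠1.3° Ω.
Step 5 — Source phasor: V = 114∠-45.0° V = 80.61 - j80.61 V.
Step 6 — Ohm's law: I = V / Z_total = (80.61 - j80.61) / (192.8 + j4.475) = 0.4082 - j0.4276 A.
Step 7 — Convert to polar: |I| = 0.5912 A, ∠I = -46.3°.

I = 0.5912∠-46.3° A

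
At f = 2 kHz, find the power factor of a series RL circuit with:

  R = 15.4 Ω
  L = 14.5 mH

Step 1 — Angular frequency: ω = 2π·f = 2π·2000 = 1.257e+04 rad/s.
Step 2 — Component impedances:
  R: Z = R = 15.4 Ω
  L: Z = jωL = j·1.257e+04·0.0145 = 0 + j182.2 Ω
Step 3 — Series combination: Z_total = R + L = 15.4 + j182.2 Ω = 182.9∠85.2° Ω.
Step 4 — Power factor: PF = cos(φ) = Re(Z)/|Z| = 15.4/182.86 = 0.08422.
Step 5 — Type: Im(Z) = 182.2 ⇒ lagging (phase φ = 85.2°).

PF = 0.08422 (lagging, φ = 85.2°)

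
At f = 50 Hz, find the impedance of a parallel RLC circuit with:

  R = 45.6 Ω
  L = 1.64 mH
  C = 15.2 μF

Step 1 — Angular frequency: ω = 2π·f = 2π·50 = 314.2 rad/s.
Step 2 — Component impedances:
  R: Z = R = 45.6 Ω
  L: Z = jωL = j·314.2·0.00164 = 0 + j0.5152 Ω
  C: Z = 1/(jωC) = -j/(ω·C) = 0 - j209.4 Ω
Step 3 — Parallel combination: 1/Z_total = 1/R + 1/L + 1/C; Z_total = 0.005849 + j0.5164 Ω = 0.5165∠89.4° Ω.

Z = 0.005849 + j0.5164 Ω = 0.5165∠89.4° Ω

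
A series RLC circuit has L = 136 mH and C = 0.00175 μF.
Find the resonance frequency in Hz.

Step 1 — Resonance condition Im(Z)=0 gives ω₀ = 1/√(LC).
Step 2 — ω₀ = 1/√(0.136·1.75e-09) = 6.482e+04 rad/s.
Step 3 — f₀ = ω₀/(2π) = 1.032e+04 Hz.

f₀ = 1.032e+04 Hz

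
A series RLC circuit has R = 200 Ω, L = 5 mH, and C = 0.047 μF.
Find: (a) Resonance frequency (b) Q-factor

Step 1 — Resonance condition Im(Z)=0 gives ω₀ = 1/√(LC).
Step 2 — ω₀ = 1/√(0.005·4.7e-08) = 6.523e+04 rad/s.
Step 3 — f₀ = ω₀/(2π) = 1.038e+04 Hz.
Step 4 — Series Q: Q = ω₀L/R = 6.523e+04·0.005/200 = 1.631.

(a) f₀ = 1.038e+04 Hz  (b) Q = 1.631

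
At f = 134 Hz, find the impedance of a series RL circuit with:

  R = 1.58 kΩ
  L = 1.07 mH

Step 1 — Angular frequency: ω = 2π·f = 2π·134 = 841.9 rad/s.
Step 2 — Component impedances:
  R: Z = R = 1580 Ω
  L: Z = jωL = j·841.9·0.00107 = 0 + j0.9009 Ω
Step 3 — Series combination: Z_total = R + L = 1580 + j0.9009 Ω = 1580∠0.0° Ω.

Z = 1580 + j0.9009 Ω = 1580∠0.0° Ω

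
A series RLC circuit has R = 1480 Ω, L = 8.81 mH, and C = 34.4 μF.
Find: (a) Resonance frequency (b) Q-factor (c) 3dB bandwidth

Step 1 — Resonance: ω₀ = 1/√(LC) = 1/√(0.00881·3.44e-05) = 1816 rad/s.
Step 2 — f₀ = ω₀/(2π) = 289.1 Hz.
Step 3 — Series Q: Q = ω₀L/R = 1816·0.00881/1480 = 0.01081.
Step 4 — Bandwidth: Δω = ω₀/Q = 1.68e+05 rad/s; BW = Δω/(2π) = 2.674e+04 Hz.

(a) f₀ = 289.1 Hz  (b) Q = 0.01081  (c) BW = 2.674e+04 Hz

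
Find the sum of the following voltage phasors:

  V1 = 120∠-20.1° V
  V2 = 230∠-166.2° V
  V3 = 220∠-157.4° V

Step 1 — Convert each phasor to rectangular form:
  V1 = 120·(cos(-20.1°) + j·sin(-20.1°)) = 112.7 - j41.24 V
  V2 = 230·(cos(-166.2°) + j·sin(-166.2°)) = -223.4 - j54.86 V
  V3 = 220·(cos(-157.4°) + j·sin(-157.4°)) = -203.1 - j84.54 V
Step 2 — Sum components: V_total = -313.8 - j180.6 V.
Step 3 — Convert to polar: |V_total| = 362.1 V, ∠V_total = -150.1°.

V_total = 362.1∠-150.1° V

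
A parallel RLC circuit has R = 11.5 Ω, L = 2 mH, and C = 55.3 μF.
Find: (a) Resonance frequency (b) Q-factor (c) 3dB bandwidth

Step 1 — Resonance: ω₀ = 1/√(LC) = 1/√(0.002·5.53e-05) = 3007 rad/s.
Step 2 — f₀ = ω₀/(2π) = 478.6 Hz.
Step 3 — Parallel Q: Q = R/(ω₀L) = 11.5/(3007·0.002) = 1.912.
Step 4 — Bandwidth: Δω = ω₀/Q = 1572 rad/s; BW = Δω/(2π) = 250.3 Hz.

(a) f₀ = 478.6 Hz  (b) Q = 1.912  (c) BW = 250.3 Hz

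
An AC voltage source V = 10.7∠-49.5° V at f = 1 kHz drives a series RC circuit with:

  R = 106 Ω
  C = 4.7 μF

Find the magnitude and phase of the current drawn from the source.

Step 1 — Angular frequency: ω = 2π·f = 2π·1000 = 6283 rad/s.
Step 2 — Component impedances:
  R: Z = R = 106 Ω
  C: Z = 1/(jωC) = -j/(ω·C) = 0 - j33.86 Ω
Step 3 — Series combination: Z_total = R + C = 106 - j33.86 Ω = 111.3∠-17.7° Ω.
Step 4 — Source phasor: V = 10.7∠-49.5° V = 6.949 - j8.136 V.
Step 5 — Ohm's law: I = V / Z_total = (6.949 - j8.136) / (106 - j33.86) = 0.08174 - j0.05065 A.
Step 6 — Convert to polar: |I| = 0.09616 A, ∠I = -31.8°.

I = 0.09616∠-31.8° A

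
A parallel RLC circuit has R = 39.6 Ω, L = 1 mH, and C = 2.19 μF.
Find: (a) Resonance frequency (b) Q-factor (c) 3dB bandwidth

Step 1 — Resonance: ω₀ = 1/√(LC) = 1/√(0.001·2.19e-06) = 2.137e+04 rad/s.
Step 2 — f₀ = ω₀/(2π) = 3401 Hz.
Step 3 — Parallel Q: Q = R/(ω₀L) = 39.6/(2.137e+04·0.001) = 1.853.
Step 4 — Bandwidth: Δω = ω₀/Q = 1.153e+04 rad/s; BW = Δω/(2π) = 1835 Hz.

(a) f₀ = 3401 Hz  (b) Q = 1.853  (c) BW = 1835 Hz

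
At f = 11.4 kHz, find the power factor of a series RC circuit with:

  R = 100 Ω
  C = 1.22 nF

Step 1 — Angular frequency: ω = 2π·f = 2π·1.14e+04 = 7.163e+04 rad/s.
Step 2 — Component impedances:
  R: Z = R = 100 Ω
  C: Z = 1/(jωC) = -j/(ω·C) = 0 - j1.144e+04 Ω
Step 3 — Series combination: Z_total = R + C = 100 - j1.144e+04 Ω = 1.144e+04∠-89.5° Ω.
Step 4 — Power factor: PF = cos(φ) = Re(Z)/|Z| = 100/11444 = 0.008738.
Step 5 — Type: Im(Z) = -1.144e+04 ⇒ leading (phase φ = -89.5°).

PF = 0.008738 (leading, φ = -89.5°)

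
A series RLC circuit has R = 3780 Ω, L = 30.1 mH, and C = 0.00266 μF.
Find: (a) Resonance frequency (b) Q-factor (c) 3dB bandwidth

Step 1 — Resonance: ω₀ = 1/√(LC) = 1/√(0.0301·2.66e-09) = 1.118e+05 rad/s.
Step 2 — f₀ = ω₀/(2π) = 1.779e+04 Hz.
Step 3 — Series Q: Q = ω₀L/R = 1.118e+05·0.0301/3780 = 0.8899.
Step 4 — Bandwidth: Δω = ω₀/Q = 1.256e+05 rad/s; BW = Δω/(2π) = 1.999e+04 Hz.

(a) f₀ = 1.779e+04 Hz  (b) Q = 0.8899  (c) BW = 1.999e+04 Hz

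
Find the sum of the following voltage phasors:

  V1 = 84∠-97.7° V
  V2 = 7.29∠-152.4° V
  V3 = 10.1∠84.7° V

Step 1 — Convert each phasor to rectangular form:
  V1 = 84·(cos(-97.7°) + j·sin(-97.7°)) = -11.25 - j83.24 V
  V2 = 7.29·(cos(-152.4°) + j·sin(-152.4°)) = -6.46 - j3.377 V
  V3 = 10.1·(cos(84.7°) + j·sin(84.7°)) = 0.9329 + j10.06 V
Step 2 — Sum components: V_total = -16.78 - j76.56 V.
Step 3 — Convert to polar: |V_total| = 78.38 V, ∠V_total = -102.4°.

V_total = 78.38∠-102.4° V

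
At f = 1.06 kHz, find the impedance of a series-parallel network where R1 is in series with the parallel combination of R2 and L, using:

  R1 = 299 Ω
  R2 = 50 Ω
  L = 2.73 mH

Step 1 — Angular frequency: ω = 2π·f = 2π·1060 = 6660 rad/s.
Step 2 — Component impedances:
  R1: Z = R = 299 Ω
  R2: Z = R = 50 Ω
  L: Z = jωL = j·6660·0.00273 = 0 + j18.18 Ω
Step 3 — Parallel branch: R2 || L = 1/(1/R2 + 1/L) = 5.84 + j16.06 Ω.
Step 4 — Series with R1: Z_total = R1 + (R2 || L) = 304.8 + j16.06 Ω = 305.3∠3.0° Ω.

Z = 304.8 + j16.06 Ω = 305.3∠3.0° Ω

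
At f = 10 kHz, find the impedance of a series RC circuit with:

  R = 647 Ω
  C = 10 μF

Step 1 — Angular frequency: ω = 2π·f = 2π·1e+04 = 6.283e+04 rad/s.
Step 2 — Component impedances:
  R: Z = R = 647 Ω
  C: Z = 1/(jωC) = -j/(ω·C) = 0 - j1.592 Ω
Step 3 — Series combination: Z_total = R + C = 647 - j1.592 Ω = 647∠-0.1° Ω.

Z = 647 - j1.592 Ω = 647∠-0.1° Ω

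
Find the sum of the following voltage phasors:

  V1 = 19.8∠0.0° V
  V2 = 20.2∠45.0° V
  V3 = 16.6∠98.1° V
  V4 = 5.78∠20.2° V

Step 1 — Convert each phasor to rectangular form:
  V1 = 19.8·(cos(0.0°) + j·sin(0.0°)) = 19.8 V
  V2 = 20.2·(cos(45.0°) + j·sin(45.0°)) = 14.28 + j14.28 V
  V3 = 16.6·(cos(98.1°) + j·sin(98.1°)) = -2.339 + j16.43 V
  V4 = 5.78·(cos(20.2°) + j·sin(20.2°)) = 5.424 + j1.996 V
Step 2 — Sum components: V_total = 37.17 + j32.71 V.
Step 3 — Convert to polar: |V_total| = 49.51 V, ∠V_total = 41.4°.

V_total = 49.51∠41.4° V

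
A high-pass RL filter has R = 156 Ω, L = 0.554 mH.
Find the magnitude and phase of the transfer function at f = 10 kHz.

Step 1 — Angular frequency: ω = 2π·1e+04 = 6.283e+04 rad/s.
Step 2 — Transfer function: H(jω) = jωL/(R + jωL).
Step 3 — Numerator jωL = j·34.81; denominator R + jωL = 156 + j34.81.
Step 4 — H = 0.04743 + j0.2126.
Step 5 — Magnitude: |H| = 0.2178 (-13.2 dB); phase: φ = 77.4°.

|H| = 0.2178 (-13.2 dB), φ = 77.4°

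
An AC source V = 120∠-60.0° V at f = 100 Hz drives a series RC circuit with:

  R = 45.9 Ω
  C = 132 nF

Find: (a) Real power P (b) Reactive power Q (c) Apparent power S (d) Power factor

Step 1 — Angular frequency: ω = 2π·f = 2π·100 = 628.3 rad/s.
Step 2 — Component impedances:
  R: Z = R = 45.9 Ω
  C: Z = 1/(jωC) = -j/(ω·C) = 0 - j1.206e+04 Ω
Step 3 — Series combination: Z_total = R + C = 45.9 - j1.206e+04 Ω = 1.206e+04∠-89.8° Ω.
Step 4 — Source phasor: V = 120∠-60.0° V = 60 - j103.9 V.
Step 5 — Current: I = V / Z = 0.008638 + j0.004943 A = 0.009952∠29.8° A.
Step 6 — Complex power: S = V·I* = 0.004546 - j1.194 VA.
Step 7 — Real power: P = Re(S) = 0.004546 W.
Step 8 — Reactive power: Q = Im(S) = -1.194 VAR.
Step 9 — Apparent power: |S| = 1.194 VA.
Step 10 — Power factor: PF = P/|S| = 0.003807 (leading).

(a) P = 0.004546 W  (b) Q = -1.194 VAR  (c) S = 1.194 VA  (d) PF = 0.003807 (leading)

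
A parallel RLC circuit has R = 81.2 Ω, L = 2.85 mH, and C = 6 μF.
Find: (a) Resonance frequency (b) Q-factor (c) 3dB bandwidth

Step 1 — Resonance: ω₀ = 1/√(LC) = 1/√(0.00285·6e-06) = 7647 rad/s.
Step 2 — f₀ = ω₀/(2π) = 1217 Hz.
Step 3 — Parallel Q: Q = R/(ω₀L) = 81.2/(7647·0.00285) = 3.726.
Step 4 — Bandwidth: Δω = ω₀/Q = 2053 rad/s; BW = Δω/(2π) = 326.7 Hz.

(a) f₀ = 1217 Hz  (b) Q = 3.726  (c) BW = 326.7 Hz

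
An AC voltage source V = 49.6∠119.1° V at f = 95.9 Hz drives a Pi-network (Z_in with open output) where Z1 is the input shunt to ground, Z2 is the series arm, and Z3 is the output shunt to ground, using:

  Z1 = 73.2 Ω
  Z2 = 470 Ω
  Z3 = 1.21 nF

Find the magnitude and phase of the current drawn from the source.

Step 1 — Angular frequency: ω = 2π·f = 2π·95.9 = 602.6 rad/s.
Step 2 — Component impedances:
  Z1: Z = R = 73.2 Ω
  Z2: Z = R = 470 Ω
  Z3: Z = 1/(jωC) = -j/(ω·C) = 0 - j1.372e+06 Ω
Step 3 — With open output, the series arm Z2 and the output shunt Z3 appear in series to ground: Z2 + Z3 = 470 - j1.372e+06 Ω.
Step 4 — Parallel with input shunt Z1: Z_in = Z1 || (Z2 + Z3) = 73.2 - j0.003907 Ω = 73.2∠-0.0° Ω.
Step 5 — Source phasor: V = 49.6∠119.1° V = -24.12 + j43.34 V.
Step 6 — Ohm's law: I = V / Z_total = (-24.12 + j43.34) / (73.2 - j0.003907) = -0.3296 + j0.592 A.
Step 7 — Convert to polar: |I| = 0.6776 A, ∠I = 119.1°.

I = 0.6776∠119.1° A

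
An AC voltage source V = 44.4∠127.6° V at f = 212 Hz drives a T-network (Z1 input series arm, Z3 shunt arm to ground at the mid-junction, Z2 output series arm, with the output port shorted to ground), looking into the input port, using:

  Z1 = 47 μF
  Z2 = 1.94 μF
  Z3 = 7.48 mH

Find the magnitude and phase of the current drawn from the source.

Step 1 — Angular frequency: ω = 2π·f = 2π·212 = 1332 rad/s.
Step 2 — Component impedances:
  Z1: Z = 1/(jωC) = -j/(ω·C) = 0 - j15.97 Ω
  Z2: Z = 1/(jωC) = -j/(ω·C) = 0 - j387 Ω
  Z3: Z = jωL = j·1332·0.00748 = 0 + j9.964 Ω
Step 3 — With the output port shorted to ground, the output series arm Z2 runs from the junction to ground; the shunt arm Z3 also runs from the junction to ground. They appear in parallel: Z3 || Z2 = 0 + j10.23 Ω.
Step 4 — Series with input arm Z1: Z_in = Z1 + (Z3 || Z2) = 0 - j5.746 Ω = 5.746∠-90.0° Ω.
Step 5 — Source phasor: V = 44.4∠127.6° V = -27.09 + j35.18 V.
Step 6 — Ohm's law: I = V / Z_total = (-27.09 + j35.18) / (0 - j5.746) = -6.122 - j4.715 A.
Step 7 — Convert to polar: |I| = 7.727 A, ∠I = -142.4°.

I = 7.727∠-142.4° A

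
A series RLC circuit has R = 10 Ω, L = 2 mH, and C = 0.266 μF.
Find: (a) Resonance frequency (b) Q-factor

Step 1 — Resonance condition Im(Z)=0 gives ω₀ = 1/√(LC).
Step 2 — ω₀ = 1/√(0.002·2.66e-07) = 4.336e+04 rad/s.
Step 3 — f₀ = ω₀/(2π) = 6900 Hz.
Step 4 — Series Q: Q = ω₀L/R = 4.336e+04·0.002/10 = 8.671.

(a) f₀ = 6900 Hz  (b) Q = 8.671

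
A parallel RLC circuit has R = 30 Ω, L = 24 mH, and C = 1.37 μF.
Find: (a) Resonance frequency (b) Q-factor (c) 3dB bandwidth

Step 1 — Resonance: ω₀ = 1/√(LC) = 1/√(0.024·1.37e-06) = 5515 rad/s.
Step 2 — f₀ = ω₀/(2π) = 877.7 Hz.
Step 3 — Parallel Q: Q = R/(ω₀L) = 30/(5515·0.024) = 0.2267.
Step 4 — Bandwidth: Δω = ω₀/Q = 2.433e+04 rad/s; BW = Δω/(2π) = 3872 Hz.

(a) f₀ = 877.7 Hz  (b) Q = 0.2267  (c) BW = 3872 Hz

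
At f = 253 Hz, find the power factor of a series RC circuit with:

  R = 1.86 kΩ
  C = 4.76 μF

Step 1 — Angular frequency: ω = 2π·f = 2π·253 = 1590 rad/s.
Step 2 — Component impedances:
  R: Z = R = 1860 Ω
  C: Z = 1/(jωC) = -j/(ω·C) = 0 - j132.2 Ω
Step 3 — Series combination: Z_total = R + C = 1860 - j132.2 Ω = 1865∠-4.1° Ω.
Step 4 — Power factor: PF = cos(φ) = Re(Z)/|Z| = 1860/1864.7 = 0.9975.
Step 5 — Type: Im(Z) = -132.2 ⇒ leading (phase φ = -4.1°).

PF = 0.9975 (leading, φ = -4.1°)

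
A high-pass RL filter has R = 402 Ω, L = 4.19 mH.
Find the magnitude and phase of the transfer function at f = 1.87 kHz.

Step 1 — Angular frequency: ω = 2π·1870 = 1.175e+04 rad/s.
Step 2 — Transfer function: H(jω) = jωL/(R + jωL).
Step 3 — Numerator jωL = j·49.23; denominator R + jωL = 402 + j49.23.
Step 4 — H = 0.01478 + j0.1207.
Step 5 — Magnitude: |H| = 0.1216 (-18.3 dB); phase: φ = 83.0°.

|H| = 0.1216 (-18.3 dB), φ = 83.0°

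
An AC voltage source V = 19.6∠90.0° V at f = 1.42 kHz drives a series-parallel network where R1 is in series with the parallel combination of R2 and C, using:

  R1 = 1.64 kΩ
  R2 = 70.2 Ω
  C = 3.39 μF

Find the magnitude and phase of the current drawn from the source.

Step 1 — Angular frequency: ω = 2π·f = 2π·1420 = 8922 rad/s.
Step 2 — Component impedances:
  R1: Z = R = 1640 Ω
  R2: Z = R = 70.2 Ω
  C: Z = 1/(jωC) = -j/(ω·C) = 0 - j33.06 Ω
Step 3 — Parallel branch: R2 || C = 1/(1/R2 + 1/C) = 12.74 - j27.06 Ω.
Step 4 — Series with R1: Z_total = R1 + (R2 || C) = 1653 - j27.06 Ω = 1653∠-0.9° Ω.
Step 5 — Source phasor: V = 19.6∠90.0° V = 0 + j19.6 V.
Step 6 — Ohm's law: I = V / Z_total = (0 + j19.6) / (1653 - j27.06) = -0.0001941 + j0.01186 A.
Step 7 — Convert to polar: |I| = 0.01186 A, ∠I = 90.9°.

I = 0.01186∠90.9° A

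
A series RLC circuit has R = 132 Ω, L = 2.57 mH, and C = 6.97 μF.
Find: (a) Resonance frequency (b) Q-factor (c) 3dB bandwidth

Step 1 — Resonance: ω₀ = 1/√(LC) = 1/√(0.00257·6.97e-06) = 7472 rad/s.
Step 2 — f₀ = ω₀/(2π) = 1189 Hz.
Step 3 — Series Q: Q = ω₀L/R = 7472·0.00257/132 = 0.1455.
Step 4 — Bandwidth: Δω = ω₀/Q = 5.136e+04 rad/s; BW = Δω/(2π) = 8174 Hz.

(a) f₀ = 1189 Hz  (b) Q = 0.1455  (c) BW = 8174 Hz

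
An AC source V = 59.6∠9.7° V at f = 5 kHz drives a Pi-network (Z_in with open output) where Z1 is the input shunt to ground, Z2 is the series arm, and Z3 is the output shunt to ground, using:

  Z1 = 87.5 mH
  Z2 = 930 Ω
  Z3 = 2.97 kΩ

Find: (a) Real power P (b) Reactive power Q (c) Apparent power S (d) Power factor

Step 1 — Angular frequency: ω = 2π·f = 2π·5000 = 3.142e+04 rad/s.
Step 2 — Component impedances:
  Z1: Z = jωL = j·3.142e+04·0.0875 = 0 + j2749 Ω
  Z2: Z = R = 930 Ω
  Z3: Z = R = 2970 Ω
Step 3 — With open output, the series arm Z2 and the output shunt Z3 appear in series to ground: Z2 + Z3 = 3900 Ω.
Step 4 — Parallel with input shunt Z1: Z_in = Z1 || (Z2 + Z3) = 1294 + j1837 Ω = 2247∠54.8° Ω.
Step 5 — Source phasor: V = 59.6∠9.7° V = 58.75 + j10.04 V.
Step 6 — Current: I = V / Z = 0.01872 - j0.0188 A = 0.02653∠-45.1° A.
Step 7 — Complex power: S = V·I* = 0.9108 + j1.292 VA.
Step 8 — Real power: P = Re(S) = 0.9108 W.
Step 9 — Reactive power: Q = Im(S) = 1.292 VAR.
Step 10 — Apparent power: |S| = 1.581 VA.
Step 11 — Power factor: PF = P/|S| = 0.5761 (lagging).

(a) P = 0.9108 W  (b) Q = 1.292 VAR  (c) S = 1.581 VA  (d) PF = 0.5761 (lagging)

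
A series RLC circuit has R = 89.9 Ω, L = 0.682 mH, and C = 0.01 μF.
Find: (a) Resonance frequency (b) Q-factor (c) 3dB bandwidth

Step 1 — Resonance condition Im(Z)=0 gives ω₀ = 1/√(LC).
Step 2 — ω₀ = 1/√(0.000682·1e-08) = 3.829e+05 rad/s.
Step 3 — f₀ = ω₀/(2π) = 6.094e+04 Hz.
Step 4 — Series Q: Q = ω₀L/R = 3.829e+05·0.000682/89.9 = 2.905.
Step 5 — 3dB bandwidth: Δω = ω₀/Q = 1.318e+05 rad/s; BW = Δω/(2π) = 2.098e+04 Hz.

(a) f₀ = 6.094e+04 Hz  (b) Q = 2.905  (c) BW = 2.098e+04 Hz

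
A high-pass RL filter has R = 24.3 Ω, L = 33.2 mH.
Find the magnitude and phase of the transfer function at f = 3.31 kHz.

Step 1 — Angular frequency: ω = 2π·3310 = 2.08e+04 rad/s.
Step 2 — Transfer function: H(jω) = jωL/(R + jωL).
Step 3 — Numerator jωL = j·690.5; denominator R + jωL = 24.3 + j690.5.
Step 4 — H = 0.9988 + j0.03515.
Step 5 — Magnitude: |H| = 0.9994 (-0.0 dB); phase: φ = 2.0°.

|H| = 0.9994 (-0.0 dB), φ = 2.0°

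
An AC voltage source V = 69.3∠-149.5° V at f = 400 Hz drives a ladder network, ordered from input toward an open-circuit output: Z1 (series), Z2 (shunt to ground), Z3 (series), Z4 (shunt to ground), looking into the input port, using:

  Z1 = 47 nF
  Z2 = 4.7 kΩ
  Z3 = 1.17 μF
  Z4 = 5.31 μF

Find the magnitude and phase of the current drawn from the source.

Step 1 — Angular frequency: ω = 2π·f = 2π·400 = 2513 rad/s.
Step 2 — Component impedances:
  Z1: Z = 1/(jωC) = -j/(ω·C) = 0 - j8466 Ω
  Z2: Z = R = 4700 Ω
  Z3: Z = 1/(jωC) = -j/(ω·C) = 0 - j340.1 Ω
  Z4: Z = 1/(jωC) = -j/(ω·C) = 0 - j74.93 Ω
Step 3 — Ladder network (open output): work backward from the far end, alternating series and parallel combinations. Z_in = 36.36 - j8877 Ω = 8878∠-89.8° Ω.
Step 4 — Source phasor: V = 69.3∠-149.5° V = -59.71 - j35.17 V.
Step 5 — Ohm's law: I = V / Z_total = (-59.71 - j35.17) / (36.36 - j8877) = 0.003934 - j0.006742 A.
Step 6 — Convert to polar: |I| = 0.007806 A, ∠I = -59.7°.

I = 0.007806∠-59.7° A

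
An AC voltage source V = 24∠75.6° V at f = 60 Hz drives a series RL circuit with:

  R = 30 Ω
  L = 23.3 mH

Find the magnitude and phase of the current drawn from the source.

Step 1 — Angular frequency: ω = 2π·f = 2π·60 = 377 rad/s.
Step 2 — Component impedances:
  R: Z = R = 30 Ω
  L: Z = jωL = j·377·0.0233 = 0 + j8.784 Ω
Step 3 — Series combination: Z_total = R + L = 30 + j8.784 Ω = 31.26∠16.3° Ω.
Step 4 — Source phasor: V = 24∠75.6° V = 5.969 + j23.25 V.
Step 5 — Ohm's law: I = V / Z_total = (5.969 + j23.25) / (30 + j8.784) = 0.3922 + j0.66 A.
Step 6 — Convert to polar: |I| = 0.7678 A, ∠I = 59.3°.

I = 0.7678∠59.3° A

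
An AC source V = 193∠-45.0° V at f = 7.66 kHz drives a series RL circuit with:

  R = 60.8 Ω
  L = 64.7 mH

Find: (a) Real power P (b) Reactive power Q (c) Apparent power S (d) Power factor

Step 1 — Angular frequency: ω = 2π·f = 2π·7660 = 4.813e+04 rad/s.
Step 2 — Component impedances:
  R: Z = R = 60.8 Ω
  L: Z = jωL = j·4.813e+04·0.0647 = 0 + j3114 Ω
Step 3 — Series combination: Z_total = R + L = 60.8 + j3114 Ω = 3115∠88.9° Ω.
Step 4 — Source phasor: V = 193∠-45.0° V = 136.5 - j136.5 V.
Step 5 — Current: I = V / Z = -0.04295 - j0.04466 A = 0.06197∠-133.9° A.
Step 6 — Complex power: S = V·I* = 0.2335 + j11.96 VA.
Step 7 — Real power: P = Re(S) = 0.2335 W.
Step 8 — Reactive power: Q = Im(S) = 11.96 VAR.
Step 9 — Apparent power: |S| = 11.96 VA.
Step 10 — Power factor: PF = P/|S| = 0.01952 (lagging).

(a) P = 0.2335 W  (b) Q = 11.96 VAR  (c) S = 11.96 VA  (d) PF = 0.01952 (lagging)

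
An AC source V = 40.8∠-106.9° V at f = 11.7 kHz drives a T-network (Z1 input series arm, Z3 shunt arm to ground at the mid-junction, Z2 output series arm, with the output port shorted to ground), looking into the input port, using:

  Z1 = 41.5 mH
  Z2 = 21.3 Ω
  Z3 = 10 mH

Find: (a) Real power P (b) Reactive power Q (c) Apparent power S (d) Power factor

Step 1 — Angular frequency: ω = 2π·f = 2π·1.17e+04 = 7.351e+04 rad/s.
Step 2 — Component impedances:
  Z1: Z = jωL = j·7.351e+04·0.0415 = 0 + j3051 Ω
  Z2: Z = R = 21.3 Ω
  Z3: Z = jωL = j·7.351e+04·0.01 = 0 + j735.1 Ω
Step 3 — With the output port shorted to ground, the output series arm Z2 runs from the junction to ground; the shunt arm Z3 also runs from the junction to ground. They appear in parallel: Z3 || Z2 = 21.28 + j0.6166 Ω.
Step 4 — Series with input arm Z1: Z_in = Z1 + (Z3 || Z2) = 21.28 + j3051 Ω = 3051∠89.6° Ω.
Step 5 — Source phasor: V = 40.8∠-106.9° V = -11.86 - j39.04 V.
Step 6 — Current: I = V / Z = -0.01282 + j0.003798 A = 0.01337∠163.5° A.
Step 7 — Complex power: S = V·I* = 0.003805 + j0.5455 VA.
Step 8 — Real power: P = Re(S) = 0.003805 W.
Step 9 — Reactive power: Q = Im(S) = 0.5455 VAR.
Step 10 — Apparent power: |S| = 0.5455 VA.
Step 11 — Power factor: PF = P/|S| = 0.006974 (lagging).

(a) P = 0.003805 W  (b) Q = 0.5455 VAR  (c) S = 0.5455 VA  (d) PF = 0.006974 (lagging)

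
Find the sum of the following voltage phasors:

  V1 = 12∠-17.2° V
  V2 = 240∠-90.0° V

Step 1 — Convert each phasor to rectangular form:
  V1 = 12·(cos(-17.2°) + j·sin(-17.2°)) = 11.46 - j3.548 V
  V2 = 240·(cos(-90.0°) + j·sin(-90.0°)) = 0 - j240 V
Step 2 — Sum components: V_total = 11.46 - j243.5 V.
Step 3 — Convert to polar: |V_total| = 243.8 V, ∠V_total = -87.3°.

V_total = 243.8∠-87.3° V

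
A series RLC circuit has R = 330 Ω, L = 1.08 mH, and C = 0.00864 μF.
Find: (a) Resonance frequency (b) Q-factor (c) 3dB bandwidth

Step 1 — Resonance: ω₀ = 1/√(LC) = 1/√(0.00108·8.64e-09) = 3.274e+05 rad/s.
Step 2 — f₀ = ω₀/(2π) = 5.21e+04 Hz.
Step 3 — Series Q: Q = ω₀L/R = 3.274e+05·0.00108/330 = 1.071.
Step 4 — Bandwidth: Δω = ω₀/Q = 3.056e+05 rad/s; BW = Δω/(2π) = 4.863e+04 Hz.

(a) f₀ = 5.21e+04 Hz  (b) Q = 1.071  (c) BW = 4.863e+04 Hz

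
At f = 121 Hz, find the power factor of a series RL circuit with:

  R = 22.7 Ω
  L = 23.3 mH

Step 1 — Angular frequency: ω = 2π·f = 2π·121 = 760.3 rad/s.
Step 2 — Component impedances:
  R: Z = R = 22.7 Ω
  L: Z = jωL = j·760.3·0.0233 = 0 + j17.71 Ω
Step 3 — Series combination: Z_total = R + L = 22.7 + j17.71 Ω = 28.79∠38.0° Ω.
Step 4 — Power factor: PF = cos(φ) = Re(Z)/|Z| = 22.7/28.794 = 0.7884.
Step 5 — Type: Im(Z) = 17.71 ⇒ lagging (phase φ = 38.0°).

PF = 0.7884 (lagging, φ = 38.0°)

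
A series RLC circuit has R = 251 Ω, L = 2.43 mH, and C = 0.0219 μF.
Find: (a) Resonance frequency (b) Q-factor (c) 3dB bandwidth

Step 1 — Resonance: ω₀ = 1/√(LC) = 1/√(0.00243·2.19e-08) = 1.371e+05 rad/s.
Step 2 — f₀ = ω₀/(2π) = 2.182e+04 Hz.
Step 3 — Series Q: Q = ω₀L/R = 1.371e+05·0.00243/251 = 1.327.
Step 4 — Bandwidth: Δω = ω₀/Q = 1.033e+05 rad/s; BW = Δω/(2π) = 1.644e+04 Hz.

(a) f₀ = 2.182e+04 Hz  (b) Q = 1.327  (c) BW = 1.644e+04 Hz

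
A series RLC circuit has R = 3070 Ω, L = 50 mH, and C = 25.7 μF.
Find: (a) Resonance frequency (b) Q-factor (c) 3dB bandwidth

Step 1 — Resonance: ω₀ = 1/√(LC) = 1/√(0.05·2.57e-05) = 882.2 rad/s.
Step 2 — f₀ = ω₀/(2π) = 140.4 Hz.
Step 3 — Series Q: Q = ω₀L/R = 882.2·0.05/3070 = 0.01437.
Step 4 — Bandwidth: Δω = ω₀/Q = 6.14e+04 rad/s; BW = Δω/(2π) = 9772 Hz.

(a) f₀ = 140.4 Hz  (b) Q = 0.01437  (c) BW = 9772 Hz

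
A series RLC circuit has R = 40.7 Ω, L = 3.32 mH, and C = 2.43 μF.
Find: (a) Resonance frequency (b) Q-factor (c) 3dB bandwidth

Step 1 — Resonance: ω₀ = 1/√(LC) = 1/√(0.00332·2.43e-06) = 1.113e+04 rad/s.
Step 2 — f₀ = ω₀/(2π) = 1772 Hz.
Step 3 — Series Q: Q = ω₀L/R = 1.113e+04·0.00332/40.7 = 0.9082.
Step 4 — Bandwidth: Δω = ω₀/Q = 1.226e+04 rad/s; BW = Δω/(2π) = 1951 Hz.

(a) f₀ = 1772 Hz  (b) Q = 0.9082  (c) BW = 1951 Hz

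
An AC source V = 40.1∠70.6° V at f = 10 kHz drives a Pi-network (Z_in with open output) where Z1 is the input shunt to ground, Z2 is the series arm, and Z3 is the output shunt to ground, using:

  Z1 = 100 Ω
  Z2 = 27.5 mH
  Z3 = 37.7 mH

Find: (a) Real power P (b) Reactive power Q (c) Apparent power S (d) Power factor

Step 1 — Angular frequency: ω = 2π·f = 2π·1e+04 = 6.283e+04 rad/s.
Step 2 — Component impedances:
  Z1: Z = R = 100 Ω
  Z2: Z = jωL = j·6.283e+04·0.0275 = 0 + j1728 Ω
  Z3: Z = jωL = j·6.283e+04·0.0377 = 0 + j2369 Ω
Step 3 — With open output, the series arm Z2 and the output shunt Z3 appear in series to ground: Z2 + Z3 = 0 + j4097 Ω.
Step 4 — Parallel with input shunt Z1: Z_in = Z1 || (Z2 + Z3) = 99.94 + j2.44 Ω = 99.97∠1.4° Ω.
Step 5 — Source phasor: V = 40.1∠70.6° V = 13.32 + j37.82 V.
Step 6 — Current: I = V / Z = 0.1424 + j0.375 A = 0.4011∠69.2° A.
Step 7 — Complex power: S = V·I* = 16.08 + j0.3925 VA.
Step 8 — Real power: P = Re(S) = 16.08 W.
Step 9 — Reactive power: Q = Im(S) = 0.3925 VAR.
Step 10 — Apparent power: |S| = 16.08 VA.
Step 11 — Power factor: PF = P/|S| = 0.9997 (lagging).

(a) P = 16.08 W  (b) Q = 0.3925 VAR  (c) S = 16.08 VA  (d) PF = 0.9997 (lagging)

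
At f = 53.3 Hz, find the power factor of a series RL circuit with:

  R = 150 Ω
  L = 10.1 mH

Step 1 — Angular frequency: ω = 2π·f = 2π·53.3 = 334.9 rad/s.
Step 2 — Component impedances:
  R: Z = R = 150 Ω
  L: Z = jωL = j·334.9·0.0101 = 0 + j3.382 Ω
Step 3 — Series combination: Z_total = R + L = 150 + j3.382 Ω = 150∠1.3° Ω.
Step 4 — Power factor: PF = cos(φ) = Re(Z)/|Z| = 150/150.04 = 0.9997.
Step 5 — Type: Im(Z) = 3.382 ⇒ lagging (phase φ = 1.3°).

PF = 0.9997 (lagging, φ = 1.3°)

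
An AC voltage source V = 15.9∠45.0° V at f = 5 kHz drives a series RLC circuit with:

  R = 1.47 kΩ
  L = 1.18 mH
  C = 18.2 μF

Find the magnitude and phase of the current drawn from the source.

Step 1 — Angular frequency: ω = 2π·f = 2π·5000 = 3.142e+04 rad/s.
Step 2 — Component impedances:
  R: Z = R = 1470 Ω
  L: Z = jωL = j·3.142e+04·0.00118 = 0 + j37.07 Ω
  C: Z = 1/(jωC) = -j/(ω·C) = 0 - j1.749 Ω
Step 3 — Series combination: Z_total = R + L + C = 1470 + j35.32 Ω = 1470∠1.4° Ω.
Step 4 — Source phasor: V = 15.9∠45.0° V = 11.24 + j11.24 V.
Step 5 — Ohm's law: I = V / Z_total = (11.24 + j11.24) / (1470 + j35.32) = 0.007828 + j0.00746 A.
Step 6 — Convert to polar: |I| = 0.01081 A, ∠I = 43.6°.

I = 0.01081∠43.6° A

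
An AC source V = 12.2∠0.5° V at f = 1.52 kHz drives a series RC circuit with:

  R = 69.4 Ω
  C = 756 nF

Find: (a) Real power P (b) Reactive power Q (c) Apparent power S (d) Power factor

Step 1 — Angular frequency: ω = 2π·f = 2π·1520 = 9550 rad/s.
Step 2 — Component impedances:
  R: Z = R = 69.4 Ω
  C: Z = 1/(jωC) = -j/(ω·C) = 0 - j138.5 Ω
Step 3 — Series combination: Z_total = R + C = 69.4 - j138.5 Ω = 154.9∠-63.4° Ω.
Step 4 — Source phasor: V = 12.2∠0.5° V = 12.2 + j0.1065 V.
Step 5 — Current: I = V / Z = 0.03466 + j0.07071 A = 0.07875∠63.9° A.
Step 6 — Complex power: S = V·I* = 0.4304 - j0.859 VA.
Step 7 — Real power: P = Re(S) = 0.4304 W.
Step 8 — Reactive power: Q = Im(S) = -0.859 VAR.
Step 9 — Apparent power: |S| = 0.9608 VA.
Step 10 — Power factor: PF = P/|S| = 0.448 (leading).

(a) P = 0.4304 W  (b) Q = -0.859 VAR  (c) S = 0.9608 VA  (d) PF = 0.448 (leading)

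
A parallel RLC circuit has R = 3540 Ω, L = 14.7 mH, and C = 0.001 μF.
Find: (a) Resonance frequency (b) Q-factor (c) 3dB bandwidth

Step 1 — Resonance: ω₀ = 1/√(LC) = 1/√(0.0147·1e-09) = 2.608e+05 rad/s.
Step 2 — f₀ = ω₀/(2π) = 4.151e+04 Hz.
Step 3 — Parallel Q: Q = R/(ω₀L) = 3540/(2.608e+05·0.0147) = 0.9233.
Step 4 — Bandwidth: Δω = ω₀/Q = 2.825e+05 rad/s; BW = Δω/(2π) = 4.496e+04 Hz.

(a) f₀ = 4.151e+04 Hz  (b) Q = 0.9233  (c) BW = 4.496e+04 Hz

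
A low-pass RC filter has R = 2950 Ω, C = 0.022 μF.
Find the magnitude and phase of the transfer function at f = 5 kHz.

Step 1 — Angular frequency: ω = 2π·5000 = 3.142e+04 rad/s.
Step 2 — Transfer function: H(jω) = 1/(1 + jωRC).
Step 3 — Denominator: 1 + jωRC = 1 + j·3.142e+04·2950·2.2e-08 = 1 + j2.039.
Step 4 — H = 0.1939 - j0.3954.
Step 5 — Magnitude: |H| = 0.4403 (-7.1 dB); phase: φ = -63.9°.

|H| = 0.4403 (-7.1 dB), φ = -63.9°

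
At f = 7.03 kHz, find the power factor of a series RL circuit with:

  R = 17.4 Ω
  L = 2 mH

Step 1 — Angular frequency: ω = 2π·f = 2π·7030 = 4.417e+04 rad/s.
Step 2 — Component impedances:
  R: Z = R = 17.4 Ω
  L: Z = jωL = j·4.417e+04·0.002 = 0 + j88.34 Ω
Step 3 — Series combination: Z_total = R + L = 17.4 + j88.34 Ω = 90.04∠78.9° Ω.
Step 4 — Power factor: PF = cos(φ) = Re(Z)/|Z| = 17.4/90.04 = 0.1932.
Step 5 — Type: Im(Z) = 88.34 ⇒ lagging (phase φ = 78.9°).

PF = 0.1932 (lagging, φ = 78.9°)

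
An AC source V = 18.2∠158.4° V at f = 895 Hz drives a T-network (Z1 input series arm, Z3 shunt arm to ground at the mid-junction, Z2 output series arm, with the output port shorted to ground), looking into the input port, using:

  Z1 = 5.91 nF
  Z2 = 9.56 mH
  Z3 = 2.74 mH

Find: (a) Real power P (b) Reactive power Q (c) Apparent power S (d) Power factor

Step 1 — Angular frequency: ω = 2π·f = 2π·895 = 5623 rad/s.
Step 2 — Component impedances:
  Z1: Z = 1/(jωC) = -j/(ω·C) = 0 - j3.009e+04 Ω
  Z2: Z = jωL = j·5623·0.00956 = 0 + j53.76 Ω
  Z3: Z = jωL = j·5623·0.00274 = 0 + j15.41 Ω
Step 3 — With the output port shorted to ground, the output series arm Z2 runs from the junction to ground; the shunt arm Z3 also runs from the junction to ground. They appear in parallel: Z3 || Z2 = 0 + j11.98 Ω.
Step 4 — Series with input arm Z1: Z_in = Z1 + (Z3 || Z2) = 0 - j3.008e+04 Ω = 3.008e+04∠-90.0° Ω.
Step 5 — Source phasor: V = 18.2∠158.4° V = -16.92 + j6.7 V.
Step 6 — Current: I = V / Z = -0.0002228 - j0.0005626 A = 0.0006051∠-111.6° A.
Step 7 — Complex power: S = V·I* = 0 - j0.01101 VA.
Step 8 — Real power: P = Re(S) = 0 W.
Step 9 — Reactive power: Q = Im(S) = -0.01101 VAR.
Step 10 — Apparent power: |S| = 0.01101 VA.
Step 11 — Power factor: PF = P/|S| = 0 (leading).

(a) P = 0 W  (b) Q = -0.01101 VAR  (c) S = 0.01101 VA  (d) PF = 0 (leading)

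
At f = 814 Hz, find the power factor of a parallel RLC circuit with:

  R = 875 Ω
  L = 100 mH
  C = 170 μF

Step 1 — Angular frequency: ω = 2π·f = 2π·814 = 5115 rad/s.
Step 2 — Component impedances:
  R: Z = R = 875 Ω
  L: Z = jωL = j·5115·0.1 = 0 + j511.5 Ω
  C: Z = 1/(jωC) = -j/(ω·C) = 0 - j1.15 Ω
Step 3 — Parallel combination: 1/Z_total = 1/R + 1/L + 1/C; Z_total = 0.001519 - j1.153 Ω = 1.153∠-89.9° Ω.
Step 4 — Power factor: PF = cos(φ) = Re(Z)/|Z| = 0.001519/1.153 = 0.001317.
Step 5 — Type: Im(Z) = -1.153 ⇒ leading (phase φ = -89.9°).

PF = 0.001317 (leading, φ = -89.9°)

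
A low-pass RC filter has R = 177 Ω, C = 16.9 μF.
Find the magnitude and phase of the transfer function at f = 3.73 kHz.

Step 1 — Angular frequency: ω = 2π·3730 = 2.344e+04 rad/s.
Step 2 — Transfer function: H(jω) = 1/(1 + jωRC).
Step 3 — Denominator: 1 + jωRC = 1 + j·2.344e+04·177·1.69e-05 = 1 + j70.1.
Step 4 — H = 0.0002034 - j0.01426.
Step 5 — Magnitude: |H| = 0.01426 (-36.9 dB); phase: φ = -89.2°.

|H| = 0.01426 (-36.9 dB), φ = -89.2°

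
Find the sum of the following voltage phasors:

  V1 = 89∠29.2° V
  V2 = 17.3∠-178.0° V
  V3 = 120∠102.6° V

Step 1 — Convert each phasor to rectangular form:
  V1 = 89·(cos(29.2°) + j·sin(29.2°)) = 77.69 + j43.42 V
  V2 = 17.3·(cos(-178.0°) + j·sin(-178.0°)) = -17.29 - j0.6038 V
  V3 = 120·(cos(102.6°) + j·sin(102.6°)) = -26.18 + j117.1 V
Step 2 — Sum components: V_total = 34.22 + j159.9 V.
Step 3 — Convert to polar: |V_total| = 163.5 V, ∠V_total = 77.9°.

V_total = 163.5∠77.9° V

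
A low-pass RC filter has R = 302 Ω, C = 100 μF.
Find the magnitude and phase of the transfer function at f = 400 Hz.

Step 1 — Angular frequency: ω = 2π·400 = 2513 rad/s.
Step 2 — Transfer function: H(jω) = 1/(1 + jωRC).
Step 3 — Denominator: 1 + jωRC = 1 + j·2513·302·0.0001 = 1 + j75.9.
Step 4 — H = 0.0001736 - j0.01317.
Step 5 — Magnitude: |H| = 0.01317 (-37.6 dB); phase: φ = -89.2°.

|H| = 0.01317 (-37.6 dB), φ = -89.2°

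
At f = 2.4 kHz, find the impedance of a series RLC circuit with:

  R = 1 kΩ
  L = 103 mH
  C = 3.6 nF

Step 1 — Angular frequency: ω = 2π·f = 2π·2400 = 1.508e+04 rad/s.
Step 2 — Component impedances:
  R: Z = R = 1000 Ω
  L: Z = jωL = j·1.508e+04·0.103 = 0 + j1553 Ω
  C: Z = 1/(jωC) = -j/(ω·C) = 0 - j1.842e+04 Ω
Step 3 — Series combination: Z_total = R + L + C = 1000 - j1.687e+04 Ω = 1.69e+04∠-86.6° Ω.

Z = 1000 - j1.687e+04 Ω = 1.69e+04∠-86.6° Ω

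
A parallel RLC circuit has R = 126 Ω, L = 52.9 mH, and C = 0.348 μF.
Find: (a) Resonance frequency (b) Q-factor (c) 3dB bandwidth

Step 1 — Resonance: ω₀ = 1/√(LC) = 1/√(0.0529·3.48e-07) = 7370 rad/s.
Step 2 — f₀ = ω₀/(2π) = 1173 Hz.
Step 3 — Parallel Q: Q = R/(ω₀L) = 126/(7370·0.0529) = 0.3232.
Step 4 — Bandwidth: Δω = ω₀/Q = 2.281e+04 rad/s; BW = Δω/(2π) = 3630 Hz.

(a) f₀ = 1173 Hz  (b) Q = 0.3232  (c) BW = 3630 Hz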